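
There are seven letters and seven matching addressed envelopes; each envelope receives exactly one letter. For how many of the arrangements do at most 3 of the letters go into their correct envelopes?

4948

Sum C(7,i)·!(7-i) for i = 0..3:
  i=0: C(7,0)·!7 = 1·1854 = 1854
  i=1: C(7,1)·!6 = 7·265 = 1855
  i=2: C(7,2)·!5 = 21·44 = 924
  i=3: C(7,3)·!4 = 35·9 = 315
Total = 4948.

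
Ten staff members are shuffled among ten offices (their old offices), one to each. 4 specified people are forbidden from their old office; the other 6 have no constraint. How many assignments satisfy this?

Let A_j be the event that the j-th constrained one is fixed. By inclusion-exclusion over the 4 events:
Σ_{j=0}^{4} (-1)^j C(4,j)(10-j)!
= C(4,0)·10! - C(4,1)·9! + C(4,2)·8! - C(4,3)·7! + C(4,4)·6!
= 3628800 - 1451520 + 241920 - 20160 + 720
= 2399760

2399760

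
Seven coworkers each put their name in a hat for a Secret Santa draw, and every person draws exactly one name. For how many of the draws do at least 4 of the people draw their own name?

Sum C(7,i)·!(7-i) for i = 4..7:
  i=4: C(7,4)·!3 = 35·2 = 70
  i=5: C(7,5)·!2 = 21·1 = 21
  i=6: C(7,6)·!1 = 7·0 = 0
  i=7: C(7,7)·!0 = 1·1 = 1
Total = 92.

92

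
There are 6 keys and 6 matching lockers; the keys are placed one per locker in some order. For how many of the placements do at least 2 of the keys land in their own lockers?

191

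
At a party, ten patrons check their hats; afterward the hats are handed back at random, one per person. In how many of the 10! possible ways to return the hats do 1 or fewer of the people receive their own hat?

Sum C(10,i)·!(10-i) for i = 0..1:
  i=0: C(10,0)·!10 = 1·1334961 = 1334961
  i=1: C(10,1)·!9 = 10·133496 = 1334960
Total = 2669921.

2669921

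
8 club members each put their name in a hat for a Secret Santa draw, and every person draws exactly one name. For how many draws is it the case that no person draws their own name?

By inclusion-exclusion, !8 = Σ (-1)^k · 8!/k! for k=0..8
= 8! - 8!/1! + 8!/2! - 8!/3! + 8!/4! - 8!/5! + 8!/6! - 8!/7! + 8!/8!
= 40320 - 40320 + 20160 - 6720 + 1680 - 336 + 56 - 8 + 1
= 14833

14833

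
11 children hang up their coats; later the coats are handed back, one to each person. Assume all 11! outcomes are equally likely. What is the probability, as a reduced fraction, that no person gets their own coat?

1468457/3991680

Favorable outcomes: !11 = 14684570.
Total outcomes: 11! = 39916800.
Probability = 14684570/39916800 = 1468457/3991680.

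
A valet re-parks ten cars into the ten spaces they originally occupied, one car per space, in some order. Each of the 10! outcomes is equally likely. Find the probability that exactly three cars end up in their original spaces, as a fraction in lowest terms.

Favorable outcomes: C(10,3)·!7 = 120·1854 = 222480.
Total outcomes: 10! = 3628800.
Probability = 222480/3628800 = 103/1680.

103/1680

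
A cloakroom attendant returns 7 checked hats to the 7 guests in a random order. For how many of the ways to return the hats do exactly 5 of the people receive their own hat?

Pick the 5 fixed positions: C(7,5) = 21 ways.
The remaining 2 must be deranged: !2 = 1.
Total: 21 × 1 = 21.

21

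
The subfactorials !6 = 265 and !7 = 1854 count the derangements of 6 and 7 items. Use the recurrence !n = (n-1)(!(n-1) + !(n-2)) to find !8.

14833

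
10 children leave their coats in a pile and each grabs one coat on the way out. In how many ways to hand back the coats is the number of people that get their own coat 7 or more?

286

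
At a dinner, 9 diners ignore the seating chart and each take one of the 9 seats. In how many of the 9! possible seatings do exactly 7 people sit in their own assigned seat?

36

Choose which 7 of the 9 are fixed: C(9,7) = 36.
The remaining 2 must be deranged: !2 = 1.
Total: 36 × 1 = 36.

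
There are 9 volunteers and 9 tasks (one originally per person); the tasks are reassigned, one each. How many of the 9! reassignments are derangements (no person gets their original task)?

133496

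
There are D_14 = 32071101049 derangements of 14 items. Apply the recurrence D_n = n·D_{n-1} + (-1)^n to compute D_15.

D_15 = 15·32071101049 - 1 = 481066515734.

481066515734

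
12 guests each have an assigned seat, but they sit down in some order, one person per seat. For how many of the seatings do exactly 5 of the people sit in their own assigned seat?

1468368

Choose which 5 of the 12 are fixed: C(12,5) = 792.
The remaining 7 must be deranged: !7 = 1854.
Total: 792 × 1854 = 1468368.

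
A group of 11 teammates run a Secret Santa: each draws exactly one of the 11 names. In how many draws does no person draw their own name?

14684570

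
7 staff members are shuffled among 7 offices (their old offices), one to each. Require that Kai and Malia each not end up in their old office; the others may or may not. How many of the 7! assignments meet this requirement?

Inclusion-exclusion on the 2 forbidden self-matches:
Σ_{j=0}^{2} (-1)^j C(2,j)(7-j)!
= C(2,0)·7! - C(2,1)·6! + C(2,2)·5!
= 5040 - 1440 + 120
= 3720

3720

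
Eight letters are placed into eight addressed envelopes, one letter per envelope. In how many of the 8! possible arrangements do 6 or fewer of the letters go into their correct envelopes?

40319

# with exactly i fixed is C(8,i)·!(8-i); sum over i=0..6:
  i=0: C(8,0)·!8 = 1·14833 = 14833
  i=1: C(8,1)·!7 = 8·1854 = 14832
  i=2: C(8,2)·!6 = 28·265 = 7420
  i=3: C(8,3)·!5 = 56·44 = 2464
  i=4: C(8,4)·!4 = 70·9 = 630
  i=5: C(8,5)·!3 = 56·2 = 112
  i=6: C(8,6)·!2 = 28·1 = 28
Total = 40319.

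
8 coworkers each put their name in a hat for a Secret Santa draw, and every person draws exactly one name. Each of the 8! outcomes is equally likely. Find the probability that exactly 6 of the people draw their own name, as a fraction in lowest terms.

1/1440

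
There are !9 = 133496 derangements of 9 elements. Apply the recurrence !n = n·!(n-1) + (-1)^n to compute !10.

1334961

!10 = 10·133496 + 1 = 1334961.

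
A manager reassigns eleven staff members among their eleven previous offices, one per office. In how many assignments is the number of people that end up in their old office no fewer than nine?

56

# with exactly i fixed is C(11,i)·!(11-i); sum over i=9..11:
  i=9: C(11,9)·!2 = 55·1 = 55
  i=10: C(11,10)·!1 = 11·0 = 0
  i=11: C(11,11)·!0 = 1·1 = 1
Total = 56.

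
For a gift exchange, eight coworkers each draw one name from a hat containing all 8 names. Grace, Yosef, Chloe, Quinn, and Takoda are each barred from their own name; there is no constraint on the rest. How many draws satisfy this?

Inclusion-exclusion on the 5 forbidden self-matches:
Σ_{j=0}^{5} (-1)^j C(5,j)(8-j)!
= C(5,0)·8! - C(5,1)·7! + C(5,2)·6! - C(5,3)·5! + C(5,4)·4! - C(5,5)·3!
= 40320 - 25200 + 7200 - 1200 + 120 - 6
= 21234

21234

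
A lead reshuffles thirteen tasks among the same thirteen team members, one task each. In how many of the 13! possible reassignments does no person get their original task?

2290792932

Recurrence: !13 = 13·!12 + (-1)^13.
!13 = 13·176214841 - 1 = 2290792932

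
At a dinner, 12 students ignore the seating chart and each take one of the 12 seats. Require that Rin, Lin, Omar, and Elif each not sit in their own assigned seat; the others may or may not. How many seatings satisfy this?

339696000

Let A_j be the event that the j-th constrained one is fixed. By inclusion-exclusion over the 4 events:
Σ_{j=0}^{4} (-1)^j C(4,j)(12-j)!
= C(4,0)·12! - C(4,1)·11! + C(4,2)·10! - C(4,3)·9! + C(4,4)·8!
= 479001600 - 159667200 + 21772800 - 1451520 + 40320
= 339696000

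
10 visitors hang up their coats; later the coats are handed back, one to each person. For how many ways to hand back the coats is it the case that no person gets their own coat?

1334961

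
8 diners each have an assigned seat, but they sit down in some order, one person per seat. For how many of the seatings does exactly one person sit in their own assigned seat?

14832

Pick the single fixed position: C(8,1) = 8 ways.
The other 7 form a derangement: !7 = 1854.
Total: 8 × 1854 = 14832.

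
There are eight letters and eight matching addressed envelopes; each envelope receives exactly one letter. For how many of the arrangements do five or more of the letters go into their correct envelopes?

141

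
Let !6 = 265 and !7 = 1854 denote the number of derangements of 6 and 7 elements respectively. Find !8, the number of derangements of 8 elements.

14833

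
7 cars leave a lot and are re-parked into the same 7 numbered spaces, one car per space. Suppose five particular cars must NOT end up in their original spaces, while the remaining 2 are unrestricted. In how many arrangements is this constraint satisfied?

Inclusion-exclusion on the 5 forbidden self-matches:
Σ_{j=0}^{5} (-1)^j C(5,j)(7-j)!
= C(5,0)·7! - C(5,1)·6! + C(5,2)·5! - C(5,3)·4! + C(5,4)·3! - C(5,5)·2!
= 5040 - 3600 + 1200 - 240 + 30 - 2
= 2428

2428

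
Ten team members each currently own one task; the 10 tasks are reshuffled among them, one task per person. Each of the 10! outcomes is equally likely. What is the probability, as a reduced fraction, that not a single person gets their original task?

Favorable outcomes: !10 = 1334961.
Total outcomes: 10! = 3628800.
Probability = 1334961/3628800 = 16481/44800.

16481/44800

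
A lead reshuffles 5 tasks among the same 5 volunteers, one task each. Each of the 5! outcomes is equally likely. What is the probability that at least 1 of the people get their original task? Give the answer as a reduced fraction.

19/30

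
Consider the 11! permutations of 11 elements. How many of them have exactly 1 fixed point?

Choose which one of the 11 is fixed: C(11,1) = 11.
The remaining 10 must be deranged: !10 = 1334961.
Total: 11 × 1334961 = 14684571.

14684571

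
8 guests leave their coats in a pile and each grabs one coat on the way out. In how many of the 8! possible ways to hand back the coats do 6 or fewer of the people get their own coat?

40319

# with exactly i fixed is C(8,i)·!(8-i); sum over i=0..6:
  i=0: C(8,0)·!8 = 1·14833 = 14833
  i=1: C(8,1)·!7 = 8·1854 = 14832
  i=2: C(8,2)·!6 = 28·265 = 7420
  i=3: C(8,3)·!5 = 56·44 = 2464
  i=4: C(8,4)·!4 = 70·9 = 630
  i=5: C(8,5)·!3 = 56·2 = 112
  i=6: C(8,6)·!2 = 28·1 = 28
Total = 40319.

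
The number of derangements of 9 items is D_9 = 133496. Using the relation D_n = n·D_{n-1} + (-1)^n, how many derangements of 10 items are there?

1334961

D_10 = 10·133496 + 1 = 1334961.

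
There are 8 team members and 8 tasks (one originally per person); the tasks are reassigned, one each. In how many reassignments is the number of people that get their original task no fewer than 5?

141

# with exactly i fixed is C(8,i)·!(8-i); sum over i=5..8:
  i=5: C(8,5)·!3 = 56·2 = 112
  i=6: C(8,6)·!2 = 28·1 = 28
  i=7: C(8,7)·!1 = 8·0 = 0
  i=8: C(8,8)·!0 = 1·1 = 1
Total = 141.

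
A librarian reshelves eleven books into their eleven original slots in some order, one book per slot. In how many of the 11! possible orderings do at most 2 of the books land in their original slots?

# with exactly i fixed is C(11,i)·!(11-i); sum over i=0..2:
  i=0: C(11,0)·!11 = 1·14684570 = 14684570
  i=1: C(11,1)·!10 = 11·1334961 = 14684571
  i=2: C(11,2)·!9 = 55·133496 = 7342280
Total = 36711421.

36711421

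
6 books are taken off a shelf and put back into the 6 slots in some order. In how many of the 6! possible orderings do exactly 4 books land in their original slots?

15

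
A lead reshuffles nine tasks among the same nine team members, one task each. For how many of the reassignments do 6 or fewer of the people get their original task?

362843

# with exactly i fixed is C(9,i)·!(9-i); sum over i=0..6:
  i=0: C(9,0)·!9 = 1·133496 = 133496
  i=1: C(9,1)·!8 = 9·14833 = 133497
  i=2: C(9,2)·!7 = 36·1854 = 66744
  i=3: C(9,3)·!6 = 84·265 = 22260
  i=4: C(9,4)·!5 = 126·44 = 5544
  i=5: C(9,5)·!4 = 126·9 = 1134
  i=6: C(9,6)·!3 = 84·2 = 168
Total = 362843.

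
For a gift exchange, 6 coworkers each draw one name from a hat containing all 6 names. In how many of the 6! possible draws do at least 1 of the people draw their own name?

455

Sum C(6,i)·!(6-i) for i = 1..6:
  i=1: C(6,1)·!5 = 6·44 = 264
  i=2: C(6,2)·!4 = 15·9 = 135
  i=3: C(6,3)·!3 = 20·2 = 40
  i=4: C(6,4)·!2 = 15·1 = 15
  i=5: C(6,5)·!1 = 6·0 = 0
  i=6: C(6,6)·!0 = 1·1 = 1
Total = 455.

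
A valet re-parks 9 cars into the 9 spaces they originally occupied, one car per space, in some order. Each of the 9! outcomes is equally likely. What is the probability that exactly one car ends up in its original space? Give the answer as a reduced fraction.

Favorable outcomes: C(9,1)·!8 = 9·14833 = 133497.
Total outcomes: 9! = 362880.
Probability = 133497/362880 = 2119/5760.

2119/5760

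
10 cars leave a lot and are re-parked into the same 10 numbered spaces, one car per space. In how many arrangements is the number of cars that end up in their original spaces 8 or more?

46

Sum C(10,i)·!(10-i) for i = 8..10:
  i=8: C(10,8)·!2 = 45·1 = 45
  i=9: C(10,9)·!1 = 10·0 = 0
  i=10: C(10,10)·!0 = 1·1 = 1
Total = 46.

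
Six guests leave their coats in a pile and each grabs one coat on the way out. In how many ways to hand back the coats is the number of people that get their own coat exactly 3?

Pick the 3 fixed positions: C(6,3) = 20 ways.
The other 3 form a derangement: !3 = 2.
Total: 20 × 2 = 40.

40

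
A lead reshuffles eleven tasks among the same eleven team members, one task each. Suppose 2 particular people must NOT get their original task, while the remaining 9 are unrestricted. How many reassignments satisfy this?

33022080

Let A_j be the event that the j-th constrained one is fixed. By inclusion-exclusion over the 2 events:
Σ_{j=0}^{2} (-1)^j C(2,j)(11-j)!
= C(2,0)·11! - C(2,1)·10! + C(2,2)·9!
= 39916800 - 7257600 + 362880
= 33022080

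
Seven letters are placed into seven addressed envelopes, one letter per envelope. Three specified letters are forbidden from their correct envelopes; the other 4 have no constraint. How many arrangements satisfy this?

3216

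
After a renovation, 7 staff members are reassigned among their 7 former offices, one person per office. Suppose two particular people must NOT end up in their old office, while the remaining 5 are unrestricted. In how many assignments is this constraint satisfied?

3720

Inclusion-exclusion on the 2 forbidden self-matches:
Σ_{j=0}^{2} (-1)^j C(2,j)(7-j)!
= C(2,0)·7! - C(2,1)·6! + C(2,2)·5!
= 5040 - 1440 + 120
= 3720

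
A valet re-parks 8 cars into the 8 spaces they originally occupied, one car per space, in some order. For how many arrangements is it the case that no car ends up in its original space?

14833

!8 is the nearest integer to 8!/e.
8! = 40320, and 40320/e ≈ 14832.90, so !8 = 14833.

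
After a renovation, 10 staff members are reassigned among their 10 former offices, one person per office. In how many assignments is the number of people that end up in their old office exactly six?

Pick the 6 fixed positions: C(10,6) = 210 ways.
The other 4 form a derangement: !4 = 9.
Total: 210 × 9 = 1890.

1890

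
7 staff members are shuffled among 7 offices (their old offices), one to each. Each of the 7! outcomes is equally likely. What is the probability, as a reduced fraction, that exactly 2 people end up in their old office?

Favorable outcomes: C(7,2)·!5 = 21·44 = 924.
Total outcomes: 7! = 5040.
Probability = 924/5040 = 11/60.

11/60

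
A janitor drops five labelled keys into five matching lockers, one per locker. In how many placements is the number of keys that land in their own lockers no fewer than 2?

# with exactly i fixed is C(5,i)·!(5-i); sum over i=2..5:
  i=2: C(5,2)·!3 = 10·2 = 20
  i=3: C(5,3)·!2 = 10·1 = 10
  i=4: C(5,4)·!1 = 5·0 = 0
  i=5: C(5,5)·!0 = 1·1 = 1
Total = 31.

31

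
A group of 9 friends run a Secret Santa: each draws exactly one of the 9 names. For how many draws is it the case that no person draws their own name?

133496

The number of derangements of 9 is !9 = Σ_{k=0}^{9} (-1)^k·9!/k!
= 9! - 9!/1! + 9!/2! - 9!/3! + 9!/4! - 9!/5! + 9!/6! - 9!/7! + 9!/8! - 9!/9!
= 362880 - 362880 + 181440 - 60480 + 15120 - 3024 + 504 - 72 + 9 - 1
= 133496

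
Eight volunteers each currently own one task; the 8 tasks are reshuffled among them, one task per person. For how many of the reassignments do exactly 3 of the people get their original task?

Choose which 3 of the 8 are fixed: C(8,3) = 56.
The remaining 5 must be deranged: !5 = 44.
Total: 56 × 44 = 2464.

2464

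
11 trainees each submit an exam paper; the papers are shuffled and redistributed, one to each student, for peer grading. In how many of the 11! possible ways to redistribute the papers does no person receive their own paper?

14684570

Recurrence: !11 = 10·(!10 + !9).
!11 = 10·(1334961 + 133496) = 10·1468457 = 14684570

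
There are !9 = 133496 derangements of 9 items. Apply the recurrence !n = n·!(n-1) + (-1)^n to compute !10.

1334961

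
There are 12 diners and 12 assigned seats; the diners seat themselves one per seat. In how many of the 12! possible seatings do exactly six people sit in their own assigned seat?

Pick the 6 fixed positions: C(12,6) = 924 ways.
The remaining 6 must be deranged: !6 = 265.
Total: 924 × 265 = 244860.

244860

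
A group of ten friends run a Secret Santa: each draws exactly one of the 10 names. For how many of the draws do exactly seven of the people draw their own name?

Pick the 7 fixed positions: C(10,7) = 120 ways.
The remaining 3 must be deranged: !3 = 2.
Total: 120 × 2 = 240.

240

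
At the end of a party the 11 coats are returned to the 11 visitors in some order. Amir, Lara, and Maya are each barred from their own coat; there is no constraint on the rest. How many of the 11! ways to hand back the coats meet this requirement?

30078720

Let A_j be the event that the j-th constrained one is fixed. By inclusion-exclusion over the 3 events:
Σ_{j=0}^{3} (-1)^j C(3,j)(11-j)!
= C(3,0)·11! - C(3,1)·10! + C(3,2)·9! - C(3,3)·8!
= 39916800 - 10886400 + 1088640 - 40320
= 30078720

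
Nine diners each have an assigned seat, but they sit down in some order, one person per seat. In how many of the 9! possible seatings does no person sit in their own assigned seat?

133496

Use !n = n·!(n-1) + (-1)^n.
!9 = 9·14833 - 1 = 133496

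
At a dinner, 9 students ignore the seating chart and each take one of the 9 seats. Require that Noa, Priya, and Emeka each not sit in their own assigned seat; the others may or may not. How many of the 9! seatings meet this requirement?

256320

Inclusion-exclusion on the 3 forbidden self-matches:
Σ_{j=0}^{3} (-1)^j C(3,j)(9-j)!
= C(3,0)·9! - C(3,1)·8! + C(3,2)·7! - C(3,3)·6!
= 362880 - 120960 + 15120 - 720
= 256320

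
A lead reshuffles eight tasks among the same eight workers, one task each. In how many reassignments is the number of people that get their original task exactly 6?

28

Pick the 6 fixed positions: C(8,6) = 28 ways.
The other 2 form a derangement: !2 = 1.
Total: 28 × 1 = 28.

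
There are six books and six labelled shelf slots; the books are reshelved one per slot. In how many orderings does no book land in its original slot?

Use !n = (n-1)(!(n-1) + !(n-2)).
!6 = 5·(44 + 9) = 5·53 = 265

265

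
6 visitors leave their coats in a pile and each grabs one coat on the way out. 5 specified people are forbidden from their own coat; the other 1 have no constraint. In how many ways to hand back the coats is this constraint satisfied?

Inclusion-exclusion on the 5 forbidden self-matches:
Σ_{j=0}^{5} (-1)^j C(5,j)(6-j)!
= C(5,0)·6! - C(5,1)·5! + C(5,2)·4! - C(5,3)·3! + C(5,4)·2! - C(5,5)·1!
= 720 - 600 + 240 - 60 + 10 - 1
= 309

309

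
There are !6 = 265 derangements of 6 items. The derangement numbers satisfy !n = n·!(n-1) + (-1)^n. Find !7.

!7 = 7·265 - 1 = 1854.

1854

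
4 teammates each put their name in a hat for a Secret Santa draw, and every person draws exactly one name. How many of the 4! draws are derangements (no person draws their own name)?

The subfactorial !4 = [4!/e] (nearest integer).
4! = 24, and 24/e ≈ 8.83, so !4 = 9.

9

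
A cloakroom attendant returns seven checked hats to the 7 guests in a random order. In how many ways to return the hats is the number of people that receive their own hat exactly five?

Pick the 5 fixed positions: C(7,5) = 21 ways.
The remaining 2 must be deranged: !2 = 1.
Total: 21 × 1 = 21.

21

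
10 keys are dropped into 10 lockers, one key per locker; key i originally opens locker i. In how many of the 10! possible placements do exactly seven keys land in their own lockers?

240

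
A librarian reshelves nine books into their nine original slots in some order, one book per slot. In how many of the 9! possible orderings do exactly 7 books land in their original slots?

36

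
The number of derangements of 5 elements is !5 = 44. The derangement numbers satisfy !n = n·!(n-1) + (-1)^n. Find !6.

265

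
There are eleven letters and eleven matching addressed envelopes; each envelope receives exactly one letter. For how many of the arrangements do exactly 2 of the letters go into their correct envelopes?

7342280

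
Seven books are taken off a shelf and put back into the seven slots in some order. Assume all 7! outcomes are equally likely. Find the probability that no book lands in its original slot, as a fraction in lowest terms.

103/280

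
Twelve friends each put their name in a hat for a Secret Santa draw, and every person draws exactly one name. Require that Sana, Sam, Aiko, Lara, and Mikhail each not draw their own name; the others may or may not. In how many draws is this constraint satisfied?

312273360

Let A_j be the event that the j-th constrained one is fixed. By inclusion-exclusion over the 5 events:
Σ_{j=0}^{5} (-1)^j C(5,j)(12-j)!
= C(5,0)·12! - C(5,1)·11! + C(5,2)·10! - C(5,3)·9! + C(5,4)·8! - C(5,5)·7!
= 479001600 - 199584000 + 36288000 - 3628800 + 201600 - 5040
= 312273360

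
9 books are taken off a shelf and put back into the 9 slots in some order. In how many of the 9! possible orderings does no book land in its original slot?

By inclusion-exclusion, !9 = Σ (-1)^k · 9!/k! for k=0..9
= 9! - 9!/1! + 9!/2! - 9!/3! + 9!/4! - 9!/5! + 9!/6! - 9!/7! + 9!/8! - 9!/9!
= 362880 - 362880 + 181440 - 60480 + 15120 - 3024 + 504 - 72 + 9 - 1
= 133496

133496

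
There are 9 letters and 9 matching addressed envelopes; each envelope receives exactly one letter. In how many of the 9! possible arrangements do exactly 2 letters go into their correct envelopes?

Pick the 2 fixed positions: C(9,2) = 36 ways.
The remaining 7 must be deranged: !7 = 1854.
Total: 36 × 1854 = 66744.

66744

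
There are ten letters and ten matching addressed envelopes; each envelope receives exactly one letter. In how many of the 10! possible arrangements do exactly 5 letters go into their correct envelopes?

11088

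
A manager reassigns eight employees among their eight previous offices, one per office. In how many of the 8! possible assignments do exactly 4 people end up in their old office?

630

Pick the 4 fixed positions: C(8,4) = 70 ways.
The remaining 4 must be deranged: !4 = 9.
Total: 70 × 9 = 630.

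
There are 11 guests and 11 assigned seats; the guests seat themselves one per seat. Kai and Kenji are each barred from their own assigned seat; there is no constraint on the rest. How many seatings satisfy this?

33022080

Let A_j be the event that the j-th constrained one is fixed. By inclusion-exclusion over the 2 events:
Σ_{j=0}^{2} (-1)^j C(2,j)(11-j)!
= C(2,0)·11! - C(2,1)·10! + C(2,2)·9!
= 39916800 - 7257600 + 362880
= 33022080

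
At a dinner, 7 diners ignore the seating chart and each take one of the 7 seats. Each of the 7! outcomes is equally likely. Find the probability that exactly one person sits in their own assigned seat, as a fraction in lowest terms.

Favorable outcomes: C(7,1)·!6 = 7·265 = 1855.
Total outcomes: 7! = 5040.
Probability = 1855/5040 = 53/144.

53/144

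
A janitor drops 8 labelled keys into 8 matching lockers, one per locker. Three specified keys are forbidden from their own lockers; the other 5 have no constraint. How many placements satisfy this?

27240

Inclusion-exclusion on the 3 forbidden self-matches:
Σ_{j=0}^{3} (-1)^j C(3,j)(8-j)!
= C(3,0)·8! - C(3,1)·7! + C(3,2)·6! - C(3,3)·5!
= 40320 - 15120 + 2160 - 120
= 27240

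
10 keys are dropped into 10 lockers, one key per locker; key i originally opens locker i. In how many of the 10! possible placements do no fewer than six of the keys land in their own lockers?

2176

Sum C(10,i)·!(10-i) for i = 6..10:
  i=6: C(10,6)·!4 = 210·9 = 1890
  i=7: C(10,7)·!3 = 120·2 = 240
  i=8: C(10,8)·!2 = 45·1 = 45
  i=9: C(10,9)·!1 = 10·0 = 0
  i=10: C(10,10)·!0 = 1·1 = 1
Total = 2176.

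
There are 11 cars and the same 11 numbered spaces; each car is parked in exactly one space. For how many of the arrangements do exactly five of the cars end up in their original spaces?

Choose which 5 of the 11 are fixed: C(11,5) = 462.
The remaining 6 must be deranged: !6 = 265.
Total: 462 × 265 = 122430.

122430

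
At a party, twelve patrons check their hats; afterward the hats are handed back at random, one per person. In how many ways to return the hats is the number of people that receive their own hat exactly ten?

66

Pick the 10 fixed positions: C(12,10) = 66 ways.
The remaining 2 must be deranged: !2 = 1.
Total: 66 × 1 = 66.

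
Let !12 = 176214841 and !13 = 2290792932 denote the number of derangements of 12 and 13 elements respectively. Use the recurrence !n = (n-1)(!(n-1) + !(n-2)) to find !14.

32071101049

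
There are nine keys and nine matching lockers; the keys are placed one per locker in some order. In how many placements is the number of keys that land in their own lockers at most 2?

333737

Sum C(9,i)·!(9-i) for i = 0..2:
  i=0: C(9,0)·!9 = 1·133496 = 133496
  i=1: C(9,1)·!8 = 9·14833 = 133497
  i=2: C(9,2)·!7 = 36·1854 = 66744
Total = 333737.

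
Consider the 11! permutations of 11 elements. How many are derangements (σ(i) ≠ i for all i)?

The subfactorial !11 = [11!/e] (nearest integer).
11! = 39916800, and 39916800/e ≈ 14684570.08, so !11 = 14684570.

14684570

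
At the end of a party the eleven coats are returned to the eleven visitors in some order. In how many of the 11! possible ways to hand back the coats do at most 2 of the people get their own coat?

36711421

# with exactly i fixed is C(11,i)·!(11-i); sum over i=0..2:
  i=0: C(11,0)·!11 = 1·14684570 = 14684570
  i=1: C(11,1)·!10 = 11·1334961 = 14684571
  i=2: C(11,2)·!9 = 55·133496 = 7342280
Total = 36711421.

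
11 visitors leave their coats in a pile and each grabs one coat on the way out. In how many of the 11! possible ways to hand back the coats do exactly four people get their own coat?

611820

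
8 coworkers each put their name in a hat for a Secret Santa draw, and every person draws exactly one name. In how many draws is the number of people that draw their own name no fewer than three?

# with exactly i fixed is C(8,i)·!(8-i); sum over i=3..8:
  i=3: C(8,3)·!5 = 56·44 = 2464
  i=4: C(8,4)·!4 = 70·9 = 630
  i=5: C(8,5)·!3 = 56·2 = 112
  i=6: C(8,6)·!2 = 28·1 = 28
  i=7: C(8,7)·!1 = 8·0 = 0
  i=8: C(8,8)·!0 = 1·1 = 1
Total = 3235.

3235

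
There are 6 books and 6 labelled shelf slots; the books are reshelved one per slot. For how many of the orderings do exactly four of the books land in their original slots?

15

Pick the 4 fixed positions: C(6,4) = 15 ways.
The other 2 form a derangement: !2 = 1.
Total: 15 × 1 = 15.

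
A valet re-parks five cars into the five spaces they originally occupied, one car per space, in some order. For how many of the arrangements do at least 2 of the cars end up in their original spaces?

Sum C(5,i)·!(5-i) for i = 2..5:
  i=2: C(5,2)·!3 = 10·2 = 20
  i=3: C(5,3)·!2 = 10·1 = 10
  i=4: C(5,4)·!1 = 5·0 = 0
  i=5: C(5,5)·!0 = 1·1 = 1
Total = 31.

31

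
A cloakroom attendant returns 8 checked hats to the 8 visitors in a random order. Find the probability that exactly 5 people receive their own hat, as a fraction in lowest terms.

Favorable outcomes: C(8,5)·!3 = 56·2 = 112.
Total outcomes: 8! = 40320.
Probability = 112/40320 = 1/360.

1/360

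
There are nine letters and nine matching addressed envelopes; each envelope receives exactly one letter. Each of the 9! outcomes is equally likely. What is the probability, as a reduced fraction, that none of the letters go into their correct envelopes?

16687/45360

Favorable outcomes: !9 = 133496.
Total outcomes: 9! = 362880.
Probability = 133496/362880 = 16687/45360.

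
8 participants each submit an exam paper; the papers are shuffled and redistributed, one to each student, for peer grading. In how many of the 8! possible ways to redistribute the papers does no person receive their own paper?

Recurrence: !8 = 7·(!7 + !6).
!8 = 7·(1854 + 265) = 7·2119 = 14833

14833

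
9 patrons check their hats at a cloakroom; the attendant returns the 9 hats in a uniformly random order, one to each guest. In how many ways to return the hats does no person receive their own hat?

133496

!9 is the nearest integer to 9!/e.
9! = 362880, and 362880/e ≈ 133496.09, so !9 = 133496.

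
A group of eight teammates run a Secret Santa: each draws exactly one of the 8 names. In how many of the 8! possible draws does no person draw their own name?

14833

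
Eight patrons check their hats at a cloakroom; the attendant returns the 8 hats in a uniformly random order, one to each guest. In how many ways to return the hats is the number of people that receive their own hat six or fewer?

# with exactly i fixed is C(8,i)·!(8-i); sum over i=0..6:
  i=0: C(8,0)·!8 = 1·14833 = 14833
  i=1: C(8,1)·!7 = 8·1854 = 14832
  i=2: C(8,2)·!6 = 28·265 = 7420
  i=3: C(8,3)·!5 = 56·44 = 2464
  i=4: C(8,4)·!4 = 70·9 = 630
  i=5: C(8,5)·!3 = 56·2 = 112
  i=6: C(8,6)·!2 = 28·1 = 28
Total = 40319.

40319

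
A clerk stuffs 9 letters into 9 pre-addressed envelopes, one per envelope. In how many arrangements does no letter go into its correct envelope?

133496

Use !n = n·!(n-1) + (-1)^n.
!9 = 9·14833 - 1 = 133496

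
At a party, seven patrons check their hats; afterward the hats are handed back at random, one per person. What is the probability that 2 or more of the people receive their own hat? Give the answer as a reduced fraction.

1331/5040

Favorable outcomes: Σ_{i≥2} C(7,i)·!(7-i) = 21·44 + 35·9 + 35·2 + 21·1 + 7·0 + 1·1 = 1331.
Total outcomes: 7! = 5040.
Probability = 1331/5040 = 1331/5040.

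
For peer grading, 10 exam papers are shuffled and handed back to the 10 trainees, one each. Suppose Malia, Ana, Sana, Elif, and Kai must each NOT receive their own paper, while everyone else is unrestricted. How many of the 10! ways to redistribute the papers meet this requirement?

2170680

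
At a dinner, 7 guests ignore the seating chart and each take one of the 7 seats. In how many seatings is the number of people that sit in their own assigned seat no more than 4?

5018

Sum C(7,i)·!(7-i) for i = 0..4:
  i=0: C(7,0)·!7 = 1·1854 = 1854
  i=1: C(7,1)·!6 = 7·265 = 1855
  i=2: C(7,2)·!5 = 21·44 = 924
  i=3: C(7,3)·!4 = 35·9 = 315
  i=4: C(7,4)·!3 = 35·2 = 70
Total = 5018.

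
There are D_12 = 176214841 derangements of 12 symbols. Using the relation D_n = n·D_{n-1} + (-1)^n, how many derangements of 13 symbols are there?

2290792932

D_13 = 13·176214841 - 1 = 2290792932.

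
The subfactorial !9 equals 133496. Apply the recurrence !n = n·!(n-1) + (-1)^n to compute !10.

1334961

!10 = 10·133496 + 1 = 1334961.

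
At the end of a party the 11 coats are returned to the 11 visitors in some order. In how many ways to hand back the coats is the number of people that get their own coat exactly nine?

Choose which 9 of the 11 are fixed: C(11,9) = 55.
The remaining 2 must be deranged: !2 = 1.
Total: 55 × 1 = 55.

55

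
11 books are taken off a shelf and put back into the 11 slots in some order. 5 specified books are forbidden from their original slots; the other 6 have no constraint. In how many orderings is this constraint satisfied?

25022880

Inclusion-exclusion on the 5 forbidden self-matches:
Σ_{j=0}^{5} (-1)^j C(5,j)(11-j)!
= C(5,0)·11! - C(5,1)·10! + C(5,2)·9! - C(5,3)·8! + C(5,4)·7! - C(5,5)·6!
= 39916800 - 18144000 + 3628800 - 403200 + 25200 - 720
= 25022880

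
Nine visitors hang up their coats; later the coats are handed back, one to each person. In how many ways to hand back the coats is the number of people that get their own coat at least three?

29143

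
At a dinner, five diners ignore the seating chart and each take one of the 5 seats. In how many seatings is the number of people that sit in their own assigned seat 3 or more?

11

Sum C(5,i)·!(5-i) for i = 3..5:
  i=3: C(5,3)·!2 = 10·1 = 10
  i=4: C(5,4)·!1 = 5·0 = 0
  i=5: C(5,5)·!0 = 1·1 = 1
Total = 11.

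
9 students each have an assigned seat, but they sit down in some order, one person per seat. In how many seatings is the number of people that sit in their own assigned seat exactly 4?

5544

Pick the 4 fixed positions: C(9,4) = 126 ways.
The other 5 form a derangement: !5 = 44.
Total: 126 × 44 = 5544.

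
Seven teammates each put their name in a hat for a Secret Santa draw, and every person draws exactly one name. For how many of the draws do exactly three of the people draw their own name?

Pick the 3 fixed positions: C(7,3) = 35 ways.
The other 4 form a derangement: !4 = 9.
Total: 35 × 9 = 315.

315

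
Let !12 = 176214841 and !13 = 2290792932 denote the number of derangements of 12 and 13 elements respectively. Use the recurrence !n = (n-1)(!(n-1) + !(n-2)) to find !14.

!14 = (14-1)·(!13 + !12) = 13·(2290792932 + 176214841) = 13·2467007773 = 32071101049.

32071101049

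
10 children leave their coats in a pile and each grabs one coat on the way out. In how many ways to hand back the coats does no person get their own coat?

Recurrence: !10 = 10·!9 + (-1)^10.
!10 = 10·133496 + 1 = 1334961

1334961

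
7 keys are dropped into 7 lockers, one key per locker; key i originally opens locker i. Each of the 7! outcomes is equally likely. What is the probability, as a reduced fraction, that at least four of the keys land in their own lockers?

23/1260

Favorable outcomes: Σ_{i≥4} C(7,i)·!(7-i) = 35·2 + 21·1 + 7·0 + 1·1 = 92.
Total outcomes: 7! = 5040.
Probability = 92/5040 = 23/1260.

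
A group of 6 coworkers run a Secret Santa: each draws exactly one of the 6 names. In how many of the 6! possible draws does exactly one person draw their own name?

Choose which one of the 6 is fixed: C(6,1) = 6.
The other 5 form a derangement: !5 = 44.
Total: 6 × 44 = 264.

264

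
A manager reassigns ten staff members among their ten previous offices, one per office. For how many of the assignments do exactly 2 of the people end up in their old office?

667485

Choose which 2 of the 10 are fixed: C(10,2) = 45.
The remaining 8 must be deranged: !8 = 14833.
Total: 45 × 14833 = 667485.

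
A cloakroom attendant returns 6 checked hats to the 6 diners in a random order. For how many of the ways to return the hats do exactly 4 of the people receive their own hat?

15

Pick the 4 fixed positions: C(6,4) = 15 ways.
The remaining 2 must be deranged: !2 = 1.
Total: 15 × 1 = 15.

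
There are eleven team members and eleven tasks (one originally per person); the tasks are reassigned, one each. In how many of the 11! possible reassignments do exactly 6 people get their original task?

Pick the 6 fixed positions: C(11,6) = 462 ways.
The other 5 form a derangement: !5 = 44.
Total: 462 × 44 = 20328.

20328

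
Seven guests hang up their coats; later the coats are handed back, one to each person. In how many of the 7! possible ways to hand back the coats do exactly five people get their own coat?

Pick the 5 fixed positions: C(7,5) = 21 ways.
The remaining 2 must be deranged: !2 = 1.
Total: 21 × 1 = 21.

21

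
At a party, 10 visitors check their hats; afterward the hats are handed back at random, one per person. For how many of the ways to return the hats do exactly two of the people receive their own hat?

667485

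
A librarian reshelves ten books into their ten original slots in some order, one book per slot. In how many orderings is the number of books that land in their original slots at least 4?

# with exactly i fixed is C(10,i)·!(10-i); sum over i=4..10:
  i=4: C(10,4)·!6 = 210·265 = 55650
  i=5: C(10,5)·!5 = 252·44 = 11088
  i=6: C(10,6)·!4 = 210·9 = 1890
  i=7: C(10,7)·!3 = 120·2 = 240
  i=8: C(10,8)·!2 = 45·1 = 45
  i=9: C(10,9)·!1 = 10·0 = 0
  i=10: C(10,10)·!0 = 1·1 = 1
Total = 68914.

68914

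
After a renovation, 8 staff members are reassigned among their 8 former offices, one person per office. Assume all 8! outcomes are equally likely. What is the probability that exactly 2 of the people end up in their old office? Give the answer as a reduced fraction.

Favorable outcomes: C(8,2)·!6 = 28·265 = 7420.
Total outcomes: 8! = 40320.
Probability = 7420/40320 = 53/288.

53/288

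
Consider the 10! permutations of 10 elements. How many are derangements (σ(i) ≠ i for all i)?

Recurrence: !10 = 10·!9 + (-1)^10.
!10 = 10·133496 + 1 = 1334961

1334961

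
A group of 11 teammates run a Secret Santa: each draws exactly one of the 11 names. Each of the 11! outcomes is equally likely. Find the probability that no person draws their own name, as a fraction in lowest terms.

Favorable outcomes: !11 = 14684570.
Total outcomes: 11! = 39916800.
Probability = 14684570/39916800 = 1468457/3991680.

1468457/3991680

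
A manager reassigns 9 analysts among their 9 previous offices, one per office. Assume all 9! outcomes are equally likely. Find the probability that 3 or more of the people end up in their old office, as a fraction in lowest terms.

Favorable outcomes: Σ_{i≥3} C(9,i)·!(9-i) = 84·265 + 126·44 + 126·9 + 84·2 + 36·1 + 9·0 + 1·1 = 29143.
Total outcomes: 9! = 362880.
Probability = 29143/362880 = 29143/362880.

29143/362880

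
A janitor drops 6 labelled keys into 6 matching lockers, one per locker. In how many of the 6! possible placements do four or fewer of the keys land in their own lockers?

Sum C(6,i)·!(6-i) for i = 0..4:
  i=0: C(6,0)·!6 = 1·265 = 265
  i=1: C(6,1)·!5 = 6·44 = 264
  i=2: C(6,2)·!4 = 15·9 = 135
  i=3: C(6,3)·!3 = 20·2 = 40
  i=4: C(6,4)·!2 = 15·1 = 15
Total = 719.

719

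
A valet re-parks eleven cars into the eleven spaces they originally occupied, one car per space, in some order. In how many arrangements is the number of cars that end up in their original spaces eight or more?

Sum C(11,i)·!(11-i) for i = 8..11:
  i=8: C(11,8)·!3 = 165·2 = 330
  i=9: C(11,9)·!2 = 55·1 = 55
  i=10: C(11,10)·!1 = 11·0 = 0
  i=11: C(11,11)·!0 = 1·1 = 1
Total = 386.

386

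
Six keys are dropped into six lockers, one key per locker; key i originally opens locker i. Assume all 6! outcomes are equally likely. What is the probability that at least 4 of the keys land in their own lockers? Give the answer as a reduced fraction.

1/45

Favorable outcomes: Σ_{i≥4} C(6,i)·!(6-i) = 15·1 + 6·0 + 1·1 = 16.
Total outcomes: 6! = 720.
Probability = 16/720 = 1/45.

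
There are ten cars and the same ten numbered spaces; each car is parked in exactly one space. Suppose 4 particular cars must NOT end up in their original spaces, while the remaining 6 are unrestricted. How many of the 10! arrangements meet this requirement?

2399760

Let A_j be the event that the j-th constrained one is fixed. By inclusion-exclusion over the 4 events:
Σ_{j=0}^{4} (-1)^j C(4,j)(10-j)!
= C(4,0)·10! - C(4,1)·9! + C(4,2)·8! - C(4,3)·7! + C(4,4)·6!
= 3628800 - 1451520 + 241920 - 20160 + 720
= 2399760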